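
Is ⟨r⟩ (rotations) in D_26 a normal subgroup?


H = ⟨r⟩ (rotations) in D_26
The rotation subgroup ⟨r⟩ has index 2 in D_26, so it is normal

Yes, normal subgroup


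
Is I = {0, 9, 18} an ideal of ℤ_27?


Check ideal conditions for I = {0, 9, 18} in ℤ_27:
(1) I is an additive subgroup? Yes
(2) For r ∈ ℤ_27 and a ∈ I: r·a ∈ I? Yes

Yes, I is an ideal of ℤ_27


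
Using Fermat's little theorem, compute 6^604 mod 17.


Fermat's little theorem: if p is prime and gcd(a,p)=1, then a^(p-1) ≡ 1 (mod p)
p = 17 is prime, gcd(6,17) = 1
Reduce exponent: 604 mod 16 = 12
So 6^604 ≡ 6^12 (mod 17)
6^12 mod 17 = 13

6^604 ≡ 13 (mod 17)


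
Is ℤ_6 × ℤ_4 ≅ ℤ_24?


Comparing ℤ_6 × ℤ_4 and ℤ_24:
gcd(6,4) = 2 ≠ 1. Max element order in ℤ_6×ℤ_4 is lcm(6,4) = 12 < 24, so it has no element of order 24

No, ℤ_6 × ℤ_4 ≇ ℤ_24


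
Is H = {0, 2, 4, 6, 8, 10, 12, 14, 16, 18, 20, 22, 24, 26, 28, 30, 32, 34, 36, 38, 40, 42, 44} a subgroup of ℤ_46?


Subgroup test for H = {0, 2, 4, 6, 8, 10, 12, 14, 16, 18, 20, 22, 24, 26, 28, 30, 32, 34, 36, 38, 40, 42, 44} in (ℤ_46, +):
(1) 0 ∈ H? Yes
(2) Closure: for all a,b ∈ H, (a+b) mod 46 ∈ H? Yes
(3) Inverses: for all a ∈ H, -a mod 46 ∈ H? Yes

Yes, H is a subgroup of ℤ_46


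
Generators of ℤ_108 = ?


g generates ℤ_n iff gcd(g,n) = 1
Prime factors of 108: 2, 3
Generators are g ∈ {1,...,107} not divisible by any of these primes.
Generators: {1, 5, 7, 11, 13, 17, 19, 23, 25, 29, 31, 35, 37, 41, 43, 47, 49, 53, 55, 59, 61, 65, 67, 71, 73, 77, 79, 83, 85, 89, 91, 95, 97, 101, 103, 107}
Number of generators = φ(108) = 36

Generators of ℤ_108 = {1, 5, 7, 11, 13, 17, 19, 23, 25, 29, 31, 35, 37, 41, 43, 47, 49, 53, 55, 59, 61, 65, 67, 71, 73, 77, 79, 83, 85, 89, 91, 95, 97, 101, 103, 107}


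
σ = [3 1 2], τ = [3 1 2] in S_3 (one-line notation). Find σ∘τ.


σ∘τ: apply τ first, then σ
1 →τ 3 →σ 2
2 →τ 1 →σ 3
3 →τ 2 →σ 1

σ∘τ = [2 3 1]


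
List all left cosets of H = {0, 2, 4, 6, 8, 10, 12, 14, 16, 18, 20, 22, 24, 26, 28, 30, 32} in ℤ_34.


H = {0, 2, 4, 6, 8, 10, 12, 14, 16, 18, 20, 22, 24, 26, 28, 30, 32}, |H| = 17
Number of cosets = |G|/|H| = 34/17 = 2
0 + H = {0, 2, 4, 6, 8, 10, 12, 14, 16, 18, 20, 22, 24, 26, 28, 30, 32}
1 + H = {1, 3, 5, 7, 9, 11, 13, 15, 17, 19, 21, 23, 25, 27, 29, 31, 33}

Cosets: 0+H={0,2,4,6,8,10,12,14,16,18,20,22,24,26,28,30,32}; 1+H={1,3,5,7,9,11,13,15,17,19,21,23,25,27,29,31,33}


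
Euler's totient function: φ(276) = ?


Factor n: 276 = 2^2 × 3 × 23
φ(n) = n · ∏(1 - 1/p) over distinct primes p | n
φ(276) = 276 · (1 - 1/2) · (1 - 1/3) · (1 - 1/23) = 88

φ(276) = 88


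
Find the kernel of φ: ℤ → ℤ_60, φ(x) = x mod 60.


Kernel = preimage of identity
ker(φ) = {x ∈ ℤ : x ≡ 0 (mod 60)} = 60ℤ = {0, ±60, ±120, ...}

ker(φ) = 60ℤ


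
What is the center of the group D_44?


Z(G) = {g ∈ G | gx = xg for all x ∈ G}
For even n, Z(D_n) = {e, r^(n/2)}: the 180° rotation r^22 commutes with every reflection and rotation

Z(D_44) = {e, r^22}


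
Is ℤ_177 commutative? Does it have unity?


ℤ_177 is a commutative ring with unity 1; 177 = 3×59 is composite, so 3·59 ≡ 0 gives zero divisors (not an integral domain)
Commutative: Yes
Integral domain: No
Has unity: Yes

ℤ_177: Commutative=Yes, Unity=Yes


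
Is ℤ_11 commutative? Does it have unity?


ℤ_11 is a commutative ring with unity 1; 11 is prime, so ℤ_11 is a field (hence an integral domain)
Commutative: Yes
Integral domain: Yes
Has unity: Yes

ℤ_11: Commutative=Yes, Unity=Yes


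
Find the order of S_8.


|S_n| = n! (number of permutations of n symbols)
|S_8| = 8! = 40320

|S_8| = 40320


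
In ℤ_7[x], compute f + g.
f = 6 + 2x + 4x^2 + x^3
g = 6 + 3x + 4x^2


Add coefficients mod 7:
x^0: 6 + 6 = 5 (mod 7)
x^1: 2 + 3 = 5 (mod 7)
x^2: 4 + 4 = 1 (mod 7)
x^3: 1 + 0 = 1 (mod 7)
Result: 5 + 5x + x^2 + x^3

f + g = 5 + 5x + x^2 + x^3


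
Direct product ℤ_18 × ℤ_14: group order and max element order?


|ℤ_18 × ℤ_14| = 18 × 14 = 252
Max element order = lcm(18,14) = 126
Cyclic? No (gcd=2)

|ℤ_18×ℤ_14| = 252, max element order = 126


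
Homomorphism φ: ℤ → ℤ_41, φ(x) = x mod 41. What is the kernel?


Kernel = preimage of identity
ker(φ) = {x ∈ ℤ : x ≡ 0 (mod 41)} = 41ℤ = {0, ±41, ±82, ...}

ker(φ) = 41ℤ


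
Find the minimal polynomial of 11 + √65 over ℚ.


Let α = 11 + √65. Then α - 11 = √65, so (α - 11)² = 65, giving α² - 22α + 56 = 0. Degree 2 and α ∉ ℚ, so this is the minimal polynomial.

Minimal polynomial: x² - 22x + 56


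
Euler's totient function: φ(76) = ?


Factor n: 76 = 2^2 × 19
φ(n) = n · ∏(1 - 1/p) over distinct primes p | n
φ(76) = 76 · (1 - 1/2) · (1 - 1/19) = 36

φ(76) = 36


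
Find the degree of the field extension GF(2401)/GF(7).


GF(2401) = GF(7^4), so the extension degree is 4

[GF(2401)/GF(7)] = 4


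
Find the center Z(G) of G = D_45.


Z(G) = {g ∈ G | gx = xg for all x ∈ G}
For odd n, Z(D_n) = {e}: no nontrivial rotation commutes with all reflections

Z(D_45) = {e}


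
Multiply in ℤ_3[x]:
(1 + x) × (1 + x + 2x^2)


Expand and collect like terms; reduce coefficients mod 3:
x^0: 1·1 = 1 ≡ 1 (mod 3)
x^1: 1·1 + 1·1 = 2 ≡ 2 (mod 3)
x^2: 1·2 + 1·1 = 3 ≡ 0 (mod 3)
x^3: 1·2 = 2 ≡ 2 (mod 3)
Result: 1 + 2x + 2x^3

f · g = 1 + 2x + 2x^3


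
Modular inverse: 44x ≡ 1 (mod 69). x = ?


Use the extended Euclidean algorithm to write 1 = 44·s + 69·t; then s mod 69 is the inverse.
Euclidean algorithm:
  44 = 0·69 + 44
  69 = 1·44 + 25
  44 = 1·25 + 19
  25 = 1·19 + 6
  19 = 3·6 + 1
  6 = 6·1 + 0
gcd(44,69) = 1
Back-substitution gives: 44·(11) + 69·(-7) = 1
So 44⁻¹ ≡ 11 ≡ 11 (mod 69)
Check: 44 × 11 = 484 ≡ 1 (mod 69) ✓

44⁻¹ ≡ 11 (mod 69)


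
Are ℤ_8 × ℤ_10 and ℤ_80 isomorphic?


Comparing ℤ_8 × ℤ_10 and ℤ_80:
gcd(8,10) = 2 ≠ 1. Max element order in ℤ_8×ℤ_10 is lcm(8,10) = 40 < 80, so it has no element of order 80

No, ℤ_8 × ℤ_10 ≇ ℤ_80


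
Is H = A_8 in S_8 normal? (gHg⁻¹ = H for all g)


H = A_8 in S_8
A_8 has index 2 in S_8, and every subgroup of index 2 is normal

Yes, normal subgroup


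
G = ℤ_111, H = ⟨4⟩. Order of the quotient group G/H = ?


|⟨4⟩| = n / gcd(4, 111) = 111 / 1 = 111
H is normal (ℤ_111 is abelian).
|G/H| = |G| / |H| = 111 / 111 = 1

|G/H| = 1


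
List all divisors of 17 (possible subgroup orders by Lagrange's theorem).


Lagrange's theorem: |H| divides |G|
|G| = 17
Divisors of 17: 1, 17

Possible subgroup orders: {1, 17}


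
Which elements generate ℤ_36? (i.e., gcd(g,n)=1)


g generates ℤ_n iff gcd(g,n) = 1
Prime factors of 36: 2, 3
Generators are g ∈ {1,...,35} not divisible by any of these primes.
Generators: {1, 5, 7, 11, 13, 17, 19, 23, 25, 29, 31, 35}
Number of generators = φ(36) = 12

Generators of ℤ_36 = {1, 5, 7, 11, 13, 17, 19, 23, 25, 29, 31, 35}


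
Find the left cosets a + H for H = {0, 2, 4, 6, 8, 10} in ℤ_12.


H = {0, 2, 4, 6, 8, 10}, |H| = 6
Number of cosets = |G|/|H| = 12/6 = 2
0 + H = {0, 2, 4, 6, 8, 10}
1 + H = {1, 3, 5, 7, 9, 11}

Cosets: 0+H={0,2,4,6,8,10}; 1+H={1,3,5,7,9,11}


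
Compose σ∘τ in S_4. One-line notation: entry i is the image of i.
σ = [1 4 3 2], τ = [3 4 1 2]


σ∘τ: apply τ first, then σ
1 →τ 3 →σ 3
2 →τ 4 →σ 2
3 →τ 1 →σ 1
4 →τ 2 →σ 4

σ∘τ = [3 2 1 4]


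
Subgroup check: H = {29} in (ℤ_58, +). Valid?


Subgroup test for H = {29} in (ℤ_58, +):
(1) 0 ∈ H? No
(2) Closure: for all a,b ∈ H, (a+b) mod 58 ∈ H? No  [counterexample: 29 + 29 = 0 ∉ H]
(3) Inverses: for all a ∈ H, -a mod 58 ∈ H? Yes

No, H is not a subgroup of ℤ_58


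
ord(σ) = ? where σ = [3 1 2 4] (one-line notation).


Cycle decomposition: (1 3 2)
Cycle lengths: 3
Order = lcm(3) = 3

ord(σ) = 3


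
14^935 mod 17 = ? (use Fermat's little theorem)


Fermat's little theorem: if p is prime and gcd(a,p)=1, then a^(p-1) ≡ 1 (mod p)
p = 17 is prime, gcd(14,17) = 1
Reduce exponent: 935 mod 16 = 7
So 14^935 ≡ 14^7 (mod 17)
14^7 mod 17 = 6

14^935 ≡ 6 (mod 17)


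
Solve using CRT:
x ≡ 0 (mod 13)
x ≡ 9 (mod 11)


m₁ = 13, m₂ = 11, gcd = 1, so CRT applies. M = m₁·m₂ = 143
Let M₁ = M/m₁ = 11, M₂ = M/m₂ = 13
Find y₁ ≡ M₁⁻¹ (mod m₁): 11⁻¹ ≡ 6 (mod 13)
Find y₂ ≡ M₂⁻¹ (mod m₂): 13⁻¹ ≡ 6 (mod 11)
x = a₁·M₁·y₁ + a₂·M₂·y₂ = 0·11·6 + 9·13·6 = 702
Reduce mod 143: x ≡ 130
Check: 130 mod 13 = 0 ✓, 130 mod 11 = 9 ✓

x ≡ 130 (mod 143)


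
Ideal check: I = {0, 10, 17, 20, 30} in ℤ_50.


Check ideal conditions for I = {0, 10, 17, 20, 30} in ℤ_50:
(1) I is an additive subgroup? No
(2) For r ∈ ℤ_50 and a ∈ I: r·a ∈ I? No  [counterexample: r=2, a=17, r·a mod 50 = 34 ∉ I]

No, I is not an ideal of ℤ_50


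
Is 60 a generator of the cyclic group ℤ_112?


g generates ℤ_n iff gcd(g, n) = 1
gcd(60, 112) = 4
Since gcd = 4 ≠ 1, ⟨60⟩ has order 28 < 112, so 60 is not a generator.

No, 60 does not generate ℤ_112


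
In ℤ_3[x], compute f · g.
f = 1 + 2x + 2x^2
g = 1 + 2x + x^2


Expand and collect like terms; reduce coefficients mod 3:
x^0: 1·1 = 1 ≡ 1 (mod 3)
x^1: 1·2 + 2·1 = 4 ≡ 1 (mod 3)
x^2: 1·1 + 2·2 + 2·1 = 7 ≡ 1 (mod 3)
x^3: 2·1 + 2·2 = 6 ≡ 0 (mod 3)
x^4: 2·1 = 2 ≡ 2 (mod 3)
Result: 1 + x + x^2 + 2x^4

f · g = 1 + x + x^2 + 2x^4


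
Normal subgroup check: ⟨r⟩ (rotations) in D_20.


H = ⟨r⟩ (rotations) in D_20
The rotation subgroup ⟨r⟩ has index 2 in D_20, so it is normal

Yes, normal subgroup


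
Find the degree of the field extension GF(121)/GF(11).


GF(121) = GF(11^2), so the extension degree is 2

[GF(121)/GF(11)] = 2


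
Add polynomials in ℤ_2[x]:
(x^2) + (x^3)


Add coefficients mod 2:
x^0: 0 + 0 = 0 (mod 2)
x^1: 0 + 0 = 0 (mod 2)
x^2: 1 + 0 = 1 (mod 2)
x^3: 0 + 1 = 1 (mod 2)
Result: x^2 + x^3

f + g = x^2 + x^3


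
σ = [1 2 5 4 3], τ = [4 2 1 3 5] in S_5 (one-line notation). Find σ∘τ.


σ∘τ: apply τ first, then σ
1 →τ 4 →σ 4
2 →τ 2 →σ 2
3 →τ 1 →σ 1
4 →τ 3 →σ 5
5 →τ 5 →σ 3

σ∘τ = [4 2 1 5 3]


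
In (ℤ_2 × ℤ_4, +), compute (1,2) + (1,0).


Operation: componentwise addition mod (2, 4)
(1,2) + (1,0) = ((a₁+b₁) mod 2, (a₂+b₂) mod 4) with a = (1,2), b = (1,0)

(1,2) + (1,0) = (0,2)


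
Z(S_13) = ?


Z(G) = {g ∈ G | gx = xg for all x ∈ G}
S_n is non-abelian for n ≥ 3; Z(S_13) is trivial

Z(S_13) = {e}


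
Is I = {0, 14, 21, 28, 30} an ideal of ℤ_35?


Check ideal conditions for I = {0, 14, 21, 28, 30} in ℤ_35:
(1) I is an additive subgroup? No
(2) For r ∈ ℤ_35 and a ∈ I: r·a ∈ I? No  [counterexample: r=2, a=21, r·a mod 35 = 7 ∉ I]

No, I is not an ideal of ℤ_35


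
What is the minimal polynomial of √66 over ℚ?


√66 satisfies x² - 66 = 0, irreducible over ℚ since 66 is squarefree

Minimal polynomial: x² - 66


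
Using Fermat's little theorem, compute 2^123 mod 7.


Fermat's little theorem: if p is prime and gcd(a,p)=1, then a^(p-1) ≡ 1 (mod p)
p = 7 is prime, gcd(2,7) = 1
Reduce exponent: 123 mod 6 = 3
So 2^123 ≡ 2^3 (mod 7)
2^3 mod 7 = 1

2^123 ≡ 1 (mod 7)


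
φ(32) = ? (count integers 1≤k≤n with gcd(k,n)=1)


Factor n: 32 = 2^5
φ(n) = n · ∏(1 - 1/p) over distinct primes p | n
φ(32) = 32 · (1 - 1/2) = 16

φ(32) = 16


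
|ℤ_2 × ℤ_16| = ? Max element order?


|ℤ_2 × ℤ_16| = 2 × 16 = 32
Max element order = lcm(2,16) = 16
Cyclic? No (gcd=2)

|ℤ_2×ℤ_16| = 32, max element order = 16


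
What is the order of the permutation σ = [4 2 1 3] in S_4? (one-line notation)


Cycle decomposition: (1 4 3)
Cycle lengths: 3
Order = lcm(3) = 3

ord(σ) = 3


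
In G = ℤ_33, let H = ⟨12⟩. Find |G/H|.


|⟨12⟩| = n / gcd(12, 33) = 33 / 3 = 11
H is normal (ℤ_33 is abelian).
|G/H| = |G| / |H| = 33 / 11 = 3

|G/H| = 3


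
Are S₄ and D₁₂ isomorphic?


Comparing S₄ and D₁₂:
S₄ has trivial center; D₁₂ has center {e, r⁶}

No, S₄ ≇ D₁₂


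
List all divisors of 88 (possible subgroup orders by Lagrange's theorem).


Lagrange's theorem: |H| divides |G|
|G| = 88
Divisors of 88: 1, 2, 4, 8, 11, 22, 44, 88

Possible subgroup orders: {1, 2, 4, 8, 11, 22, 44, 88}


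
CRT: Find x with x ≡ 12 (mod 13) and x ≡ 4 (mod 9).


m₁ = 13, m₂ = 9, gcd = 1, so CRT applies. M = m₁·m₂ = 117
Let M₁ = M/m₁ = 9, M₂ = M/m₂ = 13
Find y₁ ≡ M₁⁻¹ (mod m₁): 9⁻¹ ≡ 3 (mod 13)
Find y₂ ≡ M₂⁻¹ (mod m₂): 13⁻¹ ≡ 7 (mod 9)
x = a₁·M₁·y₁ + a₂·M₂·y₂ = 12·9·3 + 4·13·7 = 688
Reduce mod 117: x ≡ 103
Check: 103 mod 13 = 12 ✓, 103 mod 9 = 4 ✓

x ≡ 103 (mod 117)


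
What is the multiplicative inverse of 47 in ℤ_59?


Use the extended Euclidean algorithm to write 1 = 47·s + 59·t; then s mod 59 is the inverse.
Euclidean algorithm:
  47 = 0·59 + 47
  59 = 1·47 + 12
  47 = 3·12 + 11
  12 = 1·11 + 1
  11 = 11·1 + 0
gcd(47,59) = 1
Back-substitution gives: 47·(-5) + 59·(4) = 1
So 47⁻¹ ≡ -5 ≡ 54 (mod 59)
Check: 47 × 54 = 2538 ≡ 1 (mod 59) ✓

47⁻¹ ≡ 54 (mod 59)


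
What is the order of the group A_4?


|A_n| = n!/2 (even permutations)
|A_4| = 4!/2 = 24/2 = 12

|A_4| = 12


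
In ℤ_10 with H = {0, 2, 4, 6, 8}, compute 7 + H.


7 + H = {7 + h (mod 10) : h ∈ H}
7+0=7, 7+2=9, 7+4=1, 7+6=3, 7+8=5
7 + H = {1, 3, 5, 7, 9} = 1 + H

7 + H = {1, 3, 5, 7, 9}


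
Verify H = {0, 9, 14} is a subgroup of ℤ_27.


Subgroup test for H = {0, 9, 14} in (ℤ_27, +):
(1) 0 ∈ H? Yes
(2) Closure: for all a,b ∈ H, (a+b) mod 27 ∈ H? No  [counterexample: 9 + 9 = 18 ∉ H]
(3) Inverses: for all a ∈ H, -a mod 27 ∈ H? No

No, H is not a subgroup of ℤ_27


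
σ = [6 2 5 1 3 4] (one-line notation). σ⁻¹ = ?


To find σ⁻¹, swap domain and range:
σ(1) = 6 → σ⁻¹(6) = 1
σ(2) = 2 → σ⁻¹(2) = 2
σ(3) = 5 → σ⁻¹(5) = 3
σ(4) = 1 → σ⁻¹(1) = 4
σ(5) = 3 → σ⁻¹(3) = 5
σ(6) = 4 → σ⁻¹(4) = 6

σ⁻¹ = [4 2 5 6 3 1]


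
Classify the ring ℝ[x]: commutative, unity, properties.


Polynomial ring over ℝ (an integral domain) is a commutative integral domain with unity 1
Commutative: Yes
Integral domain: Yes
Has unity: Yes

ℝ[x]: Commutative=Yes, Unity=Yes


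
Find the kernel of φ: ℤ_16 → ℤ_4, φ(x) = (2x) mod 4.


Kernel = preimage of identity
ker(φ) = {x ∈ ℤ_16 : 2x ≡ 0 (mod 4)}. Since 4 | 16, φ is well-defined. The kernel is the cyclic subgroup ⟨2⟩ of ℤ_16 (order 8), i.e. {0, 2, 4, 6, 8, 10, 12, 14}

ker(φ) = {0, 2, 4, 6, 8, 10, 12, 14}


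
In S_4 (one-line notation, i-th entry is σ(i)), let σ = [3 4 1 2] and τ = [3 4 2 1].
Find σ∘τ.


σ∘τ: apply τ first, then σ
1 →τ 3 →σ 1
2 →τ 4 →σ 2
3 →τ 2 →σ 4
4 →τ 1 →σ 3

σ∘τ = [1 2 4 3]


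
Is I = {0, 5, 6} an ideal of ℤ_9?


Check ideal conditions for I = {0, 5, 6} in ℤ_9:
(1) I is an additive subgroup? No
(2) For r ∈ ℤ_9 and a ∈ I: r·a ∈ I? No  [counterexample: r=2, a=5, r·a mod 9 = 1 ∉ I]

No, I is not an ideal of ℤ_9


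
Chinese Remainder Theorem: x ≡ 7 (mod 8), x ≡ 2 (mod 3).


m₁ = 8, m₂ = 3, gcd = 1, so CRT applies. M = m₁·m₂ = 24
Let M₁ = M/m₁ = 3, M₂ = M/m₂ = 8
Find y₁ ≡ M₁⁻¹ (mod m₁): 3⁻¹ ≡ 3 (mod 8)
Find y₂ ≡ M₂⁻¹ (mod m₂): 8⁻¹ ≡ 2 (mod 3)
x = a₁·M₁·y₁ + a₂·M₂·y₂ = 7·3·3 + 2·8·2 = 95
Reduce mod 24: x ≡ 23
Check: 23 mod 8 = 7 ✓, 23 mod 3 = 2 ✓

x ≡ 23 (mod 24)


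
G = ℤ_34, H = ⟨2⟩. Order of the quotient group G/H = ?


|⟨2⟩| = n / gcd(2, 34) = 34 / 2 = 17
H is normal (ℤ_34 is abelian).
|G/H| = |G| / |H| = 34 / 17 = 2

|G/H| = 2


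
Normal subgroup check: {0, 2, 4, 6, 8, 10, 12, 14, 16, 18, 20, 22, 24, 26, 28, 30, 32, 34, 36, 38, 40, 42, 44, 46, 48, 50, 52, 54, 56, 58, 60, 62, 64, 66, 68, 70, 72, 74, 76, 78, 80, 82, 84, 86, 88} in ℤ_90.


H = {0, 2, 4, 6, 8, 10, 12, 14, 16, 18, 20, 22, 24, 26, 28, 30, 32, 34, 36, 38, 40, 42, 44, 46, 48, 50, 52, 54, 56, 58, 60, 62, 64, 66, 68, 70, 72, 74, 76, 78, 80, 82, 84, 86, 88} in ℤ_90
ℤ_90 is abelian; every subgroup of an abelian group is normal

Yes, normal subgroup


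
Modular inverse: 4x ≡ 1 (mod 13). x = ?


Use the extended Euclidean algorithm to write 1 = 4·s + 13·t; then s mod 13 is the inverse.
Euclidean algorithm:
  4 = 0·13 + 4
  13 = 3·4 + 1
  4 = 4·1 + 0
gcd(4,13) = 1
Back-substitution gives: 4·(-3) + 13·(1) = 1
So 4⁻¹ ≡ -3 ≡ 10 (mod 13)
Check: 4 × 10 = 40 ≡ 1 (mod 13) ✓

4⁻¹ ≡ 10 (mod 13)


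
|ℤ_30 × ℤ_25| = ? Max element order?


|ℤ_30 × ℤ_25| = 30 × 25 = 750
Max element order = lcm(30,25) = 150
Cyclic? No (gcd=5)

|ℤ_30×ℤ_25| = 750, max element order = 150


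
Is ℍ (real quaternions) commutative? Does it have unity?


quaternion multiplication is non-commutative (ij = k ≠ ji = -k); has unity 1; a division ring but not an integral domain since integral domains are commutative by convention
Commutative: No
Integral domain: No
Has unity: Yes

ℍ (real quaternions): Commutative=No, Unity=Yes


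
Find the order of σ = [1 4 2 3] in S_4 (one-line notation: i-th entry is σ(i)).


Cycle decomposition: (2 4 3)
Cycle lengths: 3
Order = lcm(3) = 3

ord(σ) = 3


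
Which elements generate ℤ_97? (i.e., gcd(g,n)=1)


g generates ℤ_n iff gcd(g,n) = 1
Prime factors of 97: 97
Generators are g ∈ {1,...,96} not divisible by any of these primes.
Generators: {1, 2, 3, 4, 5, 6, 7, 8, 9, 10, 11, 12, 13, 14, 15, 16, 17, 18, 19, 20, 21, 22, 23, 24, 25, 26, 27, 28, 29, 30, 31, 32, 33, 34, 35, 36, 37, 38, 39, 40, 41, 42, 43, 44, 45, 46, 47, 48, 49, 50, 51, 52, 53, 54, 55, 56, 57, 58, 59, 60, 61, 62, 63, 64, 65, 66, 67, 68, 69, 70, 71, 72, 73, 74, 75, 76, 77, 78, 79, 80, 81, 82, 83, 84, 85, 86, 87, 88, 89, 90, 91, 92, 93, 94, 95, 96}
Number of generators = φ(97) = 96

Generators of ℤ_97 = {1, 2, 3, 4, 5, 6, 7, 8, 9, 10, 11, 12, 13, 14, 15, 16, 17, 18, 19, 20, 21, 22, 23, 24, 25, 26, 27, 28, 29, 30, 31, 32, 33, 34, 35, 36, 37, 38, 39, 40, 41, 42, 43, 44, 45, 46, 47, 48, 49, 50, 51, 52, 53, 54, 55, 56, 57, 58, 59, 60, 61, 62, 63, 64, 65, 66, 67, 68, 69, 70, 71, 72, 73, 74, 75, 76, 77, 78, 79, 80, 81, 82, 83, 84, 85, 86, 87, 88, 89, 90, 91, 92, 93, 94, 95, 96}


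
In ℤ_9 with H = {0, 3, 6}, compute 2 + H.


2 + H = {2 + h (mod 9) : h ∈ H}
2+0=2, 2+3=5, 2+6=8

2 + H = {2, 5, 8}


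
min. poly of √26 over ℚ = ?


√26 satisfies x² - 26 = 0, irreducible over ℚ since 26 is squarefree

Minimal polynomial: x² - 26


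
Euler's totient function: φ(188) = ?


Factor n: 188 = 2^2 × 47
φ(n) = n · ∏(1 - 1/p) over distinct primes p | n
φ(188) = 188 · (1 - 1/2) · (1 - 1/47) = 92

φ(188) = 92


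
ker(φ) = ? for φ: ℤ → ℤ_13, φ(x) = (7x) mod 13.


Kernel = preimage of identity
ker(φ) = {x ∈ ℤ : 7x ≡ 0 (mod 13)}. gcd(7,13) = 1, so 7x ≡ 0 (mod 13) ⟺ x ≡ 0 (mod 13/1 = 13). Hence ker(φ) = 13ℤ

ker(φ) = 13ℤ


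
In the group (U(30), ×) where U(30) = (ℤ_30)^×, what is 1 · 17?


Operation: multiplication mod 30
1 · 17 = (a × b) mod 30 with a = 1, b = 17

1 · 17 = 17


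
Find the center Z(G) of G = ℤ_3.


Z(G) = {g ∈ G | gx = xg for all x ∈ G}
ℤ_3 is abelian, so Z(G) = G

Z(ℤ_3) = ℤ_3


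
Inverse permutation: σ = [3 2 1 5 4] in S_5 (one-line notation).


To find σ⁻¹, swap domain and range:
σ(1) = 3 → σ⁻¹(3) = 1
σ(2) = 2 → σ⁻¹(2) = 2
σ(3) = 1 → σ⁻¹(1) = 3
σ(4) = 5 → σ⁻¹(5) = 4
σ(5) = 4 → σ⁻¹(4) = 5

σ⁻¹ = [3 2 1 5 4]


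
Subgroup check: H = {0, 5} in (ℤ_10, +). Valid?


Subgroup test for H = {0, 5} in (ℤ_10, +):
(1) 0 ∈ H? Yes
(2) Closure: for all a,b ∈ H, (a+b) mod 10 ∈ H? Yes
(3) Inverses: for all a ∈ H, -a mod 10 ∈ H? Yes

Yes, H is a subgroup of ℤ_10


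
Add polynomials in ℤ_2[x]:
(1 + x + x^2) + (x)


Add coefficients mod 2:
x^0: 1 + 0 = 1 (mod 2)
x^1: 1 + 1 = 0 (mod 2)
x^2: 1 + 0 = 1 (mod 2)
Result: 1 + x^2

f + g = 1 + x^2


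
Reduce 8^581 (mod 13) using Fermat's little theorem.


Fermat's little theorem: if p is prime and gcd(a,p)=1, then a^(p-1) ≡ 1 (mod p)
p = 13 is prime, gcd(8,13) = 1
Reduce exponent: 581 mod 12 = 5
So 8^581 ≡ 8^5 (mod 13)
8^5 mod 13 = 8

8^581 ≡ 8 (mod 13)


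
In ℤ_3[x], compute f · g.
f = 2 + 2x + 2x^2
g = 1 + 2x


Expand and collect like terms; reduce coefficients mod 3:
x^0: 2·1 = 2 ≡ 2 (mod 3)
x^1: 2·2 + 2·1 = 6 ≡ 0 (mod 3)
x^2: 2·2 + 2·1 = 6 ≡ 0 (mod 3)
x^3: 2·2 = 4 ≡ 1 (mod 3)
Result: 2 + x^3

f · g = 2 + x^3


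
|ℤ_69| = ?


ℤ_n has n elements.

|ℤ_69| = 69


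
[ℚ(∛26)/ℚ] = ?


∛26 has minimal polynomial x³ - 26 (irreducible over ℚ since 26 is not a perfect cube)

[ℚ(∛26)/ℚ] = 3


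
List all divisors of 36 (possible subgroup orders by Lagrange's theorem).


Lagrange's theorem: |H| divides |G|
|G| = 36
Divisors of 36: 1, 2, 3, 4, 6, 9, 12, 18, 36

Possible subgroup orders: {1, 2, 3, 4, 6, 9, 12, 18, 36}


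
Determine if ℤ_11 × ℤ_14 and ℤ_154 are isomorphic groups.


Comparing ℤ_11 × ℤ_14 and ℤ_154:
gcd(11,14) = 1, so ℤ_11 × ℤ_14 ≅ ℤ_154 (CRT)

Yes, ℤ_11 × ℤ_14 ≅ ℤ_154


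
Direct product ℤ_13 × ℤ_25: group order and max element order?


|ℤ_13 × ℤ_25| = 13 × 25 = 325
Max element order = lcm(13,25) = 325
Cyclic? Yes (gcd=1)

|ℤ_13×ℤ_25| = 325, max element order = 325


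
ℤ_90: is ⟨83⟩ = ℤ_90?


g generates ℤ_n iff gcd(g, n) = 1
gcd(83, 90) = 1
Since gcd = 1, 83 is a generator.

Yes, 83 generates ℤ_90


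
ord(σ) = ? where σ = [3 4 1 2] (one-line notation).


Cycle decomposition: (1 3) (2 4)
Cycle lengths: 2, 2
Order = lcm(2, 2) = 2

ord(σ) = 2


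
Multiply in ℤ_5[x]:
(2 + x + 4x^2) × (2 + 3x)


Expand and collect like terms; reduce coefficients mod 5:
x^0: 2·2 = 4 ≡ 4 (mod 5)
x^1: 2·3 + 1·2 = 8 ≡ 3 (mod 5)
x^2: 1·3 + 4·2 = 11 ≡ 1 (mod 5)
x^3: 4·3 = 12 ≡ 2 (mod 5)
Result: 4 + 3x + x^2 + 2x^3

f · g = 4 + 3x + x^2 + 2x^3


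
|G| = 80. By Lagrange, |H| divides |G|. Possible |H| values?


Lagrange's theorem: |H| divides |G|
|G| = 80
Divisors of 80: 1, 2, 4, 5, 8, 10, 16, 20, 40, 80

Possible subgroup orders: {1, 2, 4, 5, 8, 10, 16, 20, 40, 80}


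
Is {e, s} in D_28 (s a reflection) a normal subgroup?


H = {e, s} in D_28 (s a reflection)
r·s·r⁻¹ = sr⁻² ≠ s for n ≥ 3, so {e, s} is not closed under conjugation

No, not a normal subgroup


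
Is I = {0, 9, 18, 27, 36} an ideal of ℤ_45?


Check ideal conditions for I = {0, 9, 18, 27, 36} in ℤ_45:
(1) I is an additive subgroup? Yes
(2) For r ∈ ℤ_45 and a ∈ I: r·a ∈ I? Yes

Yes, I is an ideal of ℤ_45


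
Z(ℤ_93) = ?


Z(G) = {g ∈ G | gx = xg for all x ∈ G}
ℤ_93 is abelian, so Z(G) = G

Z(ℤ_93) = ℤ_93


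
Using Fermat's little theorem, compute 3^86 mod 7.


Fermat's little theorem: if p is prime and gcd(a,p)=1, then a^(p-1) ≡ 1 (mod p)
p = 7 is prime, gcd(3,7) = 1
Reduce exponent: 86 mod 6 = 2
So 3^86 ≡ 3^2 (mod 7)
3^2 mod 7 = 2

3^86 ≡ 2 (mod 7)


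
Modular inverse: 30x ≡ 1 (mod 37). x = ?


Use the extended Euclidean algorithm to write 1 = 30·s + 37·t; then s mod 37 is the inverse.
Euclidean algorithm:
  30 = 0·37 + 30
  37 = 1·30 + 7
  30 = 4·7 + 2
  7 = 3·2 + 1
  2 = 2·1 + 0
gcd(30,37) = 1
Back-substitution gives: 30·(-16) + 37·(13) = 1
So 30⁻¹ ≡ -16 ≡ 21 (mod 37)
Check: 30 × 21 = 630 ≡ 1 (mod 37) ✓

30⁻¹ ≡ 21 (mod 37)


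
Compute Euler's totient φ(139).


Factor n: 139 = 139
φ(n) = n · ∏(1 - 1/p) over distinct primes p | n
φ(139) = 139 · (1 - 1/139) = 138

φ(139) = 138


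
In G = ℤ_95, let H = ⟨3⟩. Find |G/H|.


|⟨3⟩| = n / gcd(3, 95) = 95 / 1 = 95
H is normal (ℤ_95 is abelian).
|G/H| = |G| / |H| = 95 / 95 = 1

|G/H| = 1


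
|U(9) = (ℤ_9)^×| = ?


U(n) is the group of units mod n; |U(n)| = φ(n)
|U(9)| = φ(9) = 6

|U(9) = (ℤ_9)^×| = 6


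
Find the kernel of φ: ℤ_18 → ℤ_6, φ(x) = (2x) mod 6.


Kernel = preimage of identity
ker(φ) = {x ∈ ℤ_18 : 2x ≡ 0 (mod 6)}. Since 6 | 18, φ is well-defined. The kernel is the cyclic subgroup ⟨3⟩ of ℤ_18 (order 6), i.e. {0, 3, 6, 9, 12, 15}

ker(φ) = {0, 3, 6, 9, 12, 15}


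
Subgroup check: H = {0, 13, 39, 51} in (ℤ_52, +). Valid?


Subgroup test for H = {0, 13, 39, 51} in (ℤ_52, +):
(1) 0 ∈ H? Yes
(2) Closure: for all a,b ∈ H, (a+b) mod 52 ∈ H? No  [counterexample: 13 + 13 = 26 ∉ H]
(3) Inverses: for all a ∈ H, -a mod 52 ∈ H? No

No, H is not a subgroup of ℤ_52


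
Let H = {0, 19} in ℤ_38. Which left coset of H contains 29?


29 + H = {29 + h (mod 38) : h ∈ H}
29+0=29, 29+19=10
29 + H = {10, 29} = 10 + H

29 + H = {10, 29}


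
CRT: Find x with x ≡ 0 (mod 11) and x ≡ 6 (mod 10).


m₁ = 11, m₂ = 10, gcd = 1, so CRT applies. M = m₁·m₂ = 110
Let M₁ = M/m₁ = 10, M₂ = M/m₂ = 11
Find y₁ ≡ M₁⁻¹ (mod m₁): 10⁻¹ ≡ 10 (mod 11)
Find y₂ ≡ M₂⁻¹ (mod m₂): 11⁻¹ ≡ 1 (mod 10)
x = a₁·M₁·y₁ + a₂·M₂·y₂ = 0·10·10 + 6·11·1 = 66
Reduce mod 110: x ≡ 66
Check: 66 mod 11 = 0 ✓, 66 mod 10 = 6 ✓

x ≡ 66 (mod 110)


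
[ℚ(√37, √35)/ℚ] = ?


[ℚ(√37,√35):ℚ] = [ℚ(√37,√35):ℚ(√37)]·[ℚ(√37):ℚ] = 2·2 = 4

[ℚ(√37, √35)/ℚ] = 4


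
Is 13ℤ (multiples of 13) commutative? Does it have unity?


13ℤ is a commutative ring under +,× but has no multiplicative identity (1 ∉ 13ℤ); it has no zero divisors, but without unity it is not an integral domain
Commutative: Yes
Integral domain: No
Has unity: No

13ℤ (multiples of 13): Commutative=Yes, Unity=No


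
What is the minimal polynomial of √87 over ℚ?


√87 satisfies x² - 87 = 0, irreducible over ℚ since 87 is squarefree

Minimal polynomial: x² - 87


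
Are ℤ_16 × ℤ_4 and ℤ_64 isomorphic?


Comparing ℤ_16 × ℤ_4 and ℤ_64:
gcd(16,4) = 4 ≠ 1. Max element order in ℤ_16×ℤ_4 is lcm(16,4) = 16 < 64, so it has no element of order 64

No, ℤ_16 × ℤ_4 ≇ ℤ_64


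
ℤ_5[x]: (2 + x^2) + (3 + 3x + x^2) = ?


Add coefficients mod 5:
x^0: 2 + 3 = 0 (mod 5)
x^1: 0 + 3 = 3 (mod 5)
x^2: 1 + 1 = 2 (mod 5)
Result: 3x + 2x^2

f + g = 3x + 2x^2


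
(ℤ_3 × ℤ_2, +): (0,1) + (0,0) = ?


Operation: componentwise addition mod (3, 2)
(0,1) + (0,0) = ((a₁+b₁) mod 3, (a₂+b₂) mod 2) with a = (0,1), b = (0,0)

(0,1) + (0,0) = (0,1)


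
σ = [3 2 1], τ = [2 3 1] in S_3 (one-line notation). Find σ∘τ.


σ∘τ: apply τ first, then σ
1 →τ 2 →σ 2
2 →τ 3 →σ 1
3 →τ 1 →σ 3

σ∘τ = [2 1 3]


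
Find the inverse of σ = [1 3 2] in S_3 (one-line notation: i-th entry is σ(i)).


To find σ⁻¹, swap domain and range:
σ(1) = 1 → σ⁻¹(1) = 1
σ(2) = 3 → σ⁻¹(3) = 2
σ(3) = 2 → σ⁻¹(2) = 3

σ⁻¹ = [1 3 2]


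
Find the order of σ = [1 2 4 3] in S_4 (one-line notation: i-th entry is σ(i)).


Cycle decomposition: (3 4)
Cycle lengths: 2
Order = lcm(2) = 2

ord(σ) = 2


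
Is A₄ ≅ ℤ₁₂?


Comparing A₄ and ℤ₁₂:
A₄ is non-abelian, ℤ₁₂ is abelian

No, A₄ ≇ ℤ₁₂


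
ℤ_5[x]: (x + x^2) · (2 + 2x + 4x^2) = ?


Expand and collect like terms; reduce coefficients mod 5:
x^0: 0·2 = 0 ≡ 0 (mod 5)
x^1: 0·2 + 1·2 = 2 ≡ 2 (mod 5)
x^2: 0·4 + 1·2 + 1·2 = 4 ≡ 4 (mod 5)
x^3: 1·4 + 1·2 = 6 ≡ 1 (mod 5)
x^4: 1·4 = 4 ≡ 4 (mod 5)
Result: 2x + 4x^2 + x^3 + 4x^4

f · g = 2x + 4x^2 + x^3 + 4x^4


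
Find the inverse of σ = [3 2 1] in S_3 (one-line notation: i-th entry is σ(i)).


To find σ⁻¹, swap domain and range:
σ(1) = 3 → σ⁻¹(3) = 1
σ(2) = 2 → σ⁻¹(2) = 2
σ(3) = 1 → σ⁻¹(1) = 3

σ⁻¹ = [3 2 1]


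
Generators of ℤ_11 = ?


g generates ℤ_n iff gcd(g,n) = 1
Checking each g ∈ {1,...,10}:
gcd(1,11) = 1
gcd(2,11) = 1
gcd(3,11) = 1
gcd(4,11) = 1
gcd(5,11) = 1
gcd(6,11) = 1
gcd(7,11) = 1
gcd(8,11) = 1
gcd(9,11) = 1
gcd(10,11) = 1
Generators: {1, 2, 3, 4, 5, 6, 7, 8, 9, 10}
Number of generators = φ(11) = 10

Generators of ℤ_11 = {1, 2, 3, 4, 5, 6, 7, 8, 9, 10}


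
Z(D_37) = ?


Z(G) = {g ∈ G | gx = xg for all x ∈ G}
For odd n, Z(D_n) = {e}: no nontrivial rotation commutes with all reflections

Z(D_37) = {e}


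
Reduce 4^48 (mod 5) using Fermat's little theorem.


Fermat's little theorem: if p is prime and gcd(a,p)=1, then a^(p-1) ≡ 1 (mod p)
p = 5 is prime, gcd(4,5) = 1
Reduce exponent: 48 mod 4 = 0
So 4^48 ≡ 4^0 (mod 5)
4^0 = 1

4^48 ≡ 1 (mod 5)


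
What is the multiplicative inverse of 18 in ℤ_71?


Use the extended Euclidean algorithm to write 1 = 18·s + 71·t; then s mod 71 is the inverse.
Euclidean algorithm:
  18 = 0·71 + 18
  71 = 3·18 + 17
  18 = 1·17 + 1
  17 = 17·1 + 0
gcd(18,71) = 1
Back-substitution gives: 18·(4) + 71·(-1) = 1
So 18⁻¹ ≡ 4 ≡ 4 (mod 71)
Check: 18 × 4 = 72 ≡ 1 (mod 71) ✓

18⁻¹ ≡ 4 (mod 71)


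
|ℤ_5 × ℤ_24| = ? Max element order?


|ℤ_5 × ℤ_24| = 5 × 24 = 120
Max element order = lcm(5,24) = 120
Cyclic? Yes (gcd=1)

|ℤ_5×ℤ_24| = 120, max element order = 120


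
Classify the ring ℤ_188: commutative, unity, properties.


ℤ_188 is a commutative ring with unity 1; 188 = 2×94 is composite, so 2·94 ≡ 0 gives zero divisors (not an integral domain)
Commutative: Yes
Integral domain: No
Has unity: Yes

ℤ_188: Commutative=Yes, Unity=Yes


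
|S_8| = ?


|S_n| = n! (number of permutations of n symbols)
|S_8| = 8! = 40320

|S_8| = 40320


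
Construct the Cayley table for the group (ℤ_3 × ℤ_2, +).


Elements: {(0,0), (0,1), (1,0), (1,1), (2,0), (2,1)}
Operation: componentwise addition mod (3, 2)
Entry (a, b) = ((a₁+b₁) mod 3, (a₂+b₂) mod 2)

Cayley table:
      | (0,0) | (0,1) | (1,0) | (1,1) | (2,0) | (2,1)
(0,0) | (0,0) | (0,1) | (1,0) | (1,1) | (2,0) | (2,1)
(0,1) | (0,1) | (0,0) | (1,1) | (1,0) | (2,1) | (2,0)
(1,0) | (1,0) | (1,1) | (2,0) | (2,1) | (0,0) | (0,1)
(1,1) | (1,1) | (1,0) | (2,1) | (2,0) | (0,1) | (0,0)
(2,0) | (2,0) | (2,1) | (0,0) | (0,1) | (1,0) | (1,1)
(2,1) | (2,1) | (2,0) | (0,1) | (0,0) | (1,1) | (1,0)


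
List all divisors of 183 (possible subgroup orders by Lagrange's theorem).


Lagrange's theorem: |H| divides |G|
|G| = 183
Divisors of 183: 1, 3, 61, 183

Possible subgroup orders: {1, 3, 61, 183}


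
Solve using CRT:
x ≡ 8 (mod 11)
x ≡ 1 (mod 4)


m₁ = 11, m₂ = 4, gcd = 1, so CRT applies. M = m₁·m₂ = 44
Let M₁ = M/m₁ = 4, M₂ = M/m₂ = 11
Find y₁ ≡ M₁⁻¹ (mod m₁): 4⁻¹ ≡ 3 (mod 11)
Find y₂ ≡ M₂⁻¹ (mod m₂): 11⁻¹ ≡ 3 (mod 4)
x = a₁·M₁·y₁ + a₂·M₂·y₂ = 8·4·3 + 1·11·3 = 129
Reduce mod 44: x ≡ 41
Check: 41 mod 11 = 8 ✓, 41 mod 4 = 1 ✓

x ≡ 41 (mod 44)


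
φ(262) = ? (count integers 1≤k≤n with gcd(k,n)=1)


Factor n: 262 = 2 × 131
φ(n) = n · ∏(1 - 1/p) over distinct primes p | n
φ(262) = 262 · (1 - 1/2) · (1 - 1/131) = 130

φ(262) = 130


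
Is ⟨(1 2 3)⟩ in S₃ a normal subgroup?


H = ⟨(1 2 3)⟩ in S₃
⟨(1 2 3)⟩ has order 3 and index 2 in S₃; index-2 subgroups are normal

Yes, normal subgroup


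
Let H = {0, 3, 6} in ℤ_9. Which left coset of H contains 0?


0 + H = {0 + h (mod 9) : h ∈ H}
0+0=0, 0+3=3, 0+6=6

0 + H = {0, 3, 6}


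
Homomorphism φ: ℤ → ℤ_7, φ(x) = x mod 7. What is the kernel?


Kernel = preimage of identity
ker(φ) = {x ∈ ℤ : x ≡ 0 (mod 7)} = 7ℤ = {0, ±7, ±14, ...}

ker(φ) = 7ℤ


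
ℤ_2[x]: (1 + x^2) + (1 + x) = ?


Add coefficients mod 2:
x^0: 1 + 1 = 0 (mod 2)
x^1: 0 + 1 = 1 (mod 2)
x^2: 1 + 0 = 1 (mod 2)
Result: x + x^2

f + g = x + x^2


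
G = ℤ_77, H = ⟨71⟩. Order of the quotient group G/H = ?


|⟨71⟩| = n / gcd(71, 77) = 77 / 1 = 77
H is normal (ℤ_77 is abelian).
|G/H| = |G| / |H| = 77 / 77 = 1

|G/H| = 1


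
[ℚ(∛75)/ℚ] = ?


∛75 has minimal polynomial x³ - 75 (irreducible over ℚ since 75 is not a perfect cube)

[ℚ(∛75)/ℚ] = 3


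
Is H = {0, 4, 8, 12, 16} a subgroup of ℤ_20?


Subgroup test for H = {0, 4, 8, 12, 16} in (ℤ_20, +):
(1) 0 ∈ H? Yes
(2) Closure: for all a,b ∈ H, (a+b) mod 20 ∈ H? Yes
(3) Inverses: for all a ∈ H, -a mod 20 ∈ H? Yes

Yes, H is a subgroup of ℤ_20


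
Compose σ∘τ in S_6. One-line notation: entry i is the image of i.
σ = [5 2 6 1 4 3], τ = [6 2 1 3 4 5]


σ∘τ: apply τ first, then σ
1 →τ 6 →σ 3
2 →τ 2 →σ 2
3 →τ 1 →σ 5
4 →τ 3 →σ 6
5 →τ 4 →σ 1
6 →τ 5 →σ 4

σ∘τ = [3 2 5 6 1 4]


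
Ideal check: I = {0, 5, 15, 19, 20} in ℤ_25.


Check ideal conditions for I = {0, 5, 15, 19, 20} in ℤ_25:
(1) I is an additive subgroup? No
(2) For r ∈ ℤ_25 and a ∈ I: r·a ∈ I? No  [counterexample: r=2, a=5, r·a mod 25 = 10 ∉ I]

No, I is not an ideal of ℤ_25


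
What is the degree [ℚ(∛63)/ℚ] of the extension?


∛63 has minimal polynomial x³ - 63 (irreducible over ℚ since 63 is not a perfect cube)

[ℚ(∛63)/ℚ] = 3


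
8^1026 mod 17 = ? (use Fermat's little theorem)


Fermat's little theorem: if p is prime and gcd(a,p)=1, then a^(p-1) ≡ 1 (mod p)
p = 17 is prime, gcd(8,17) = 1
Reduce exponent: 1026 mod 16 = 2
So 8^1026 ≡ 8^2 (mod 17)
8^2 mod 17 = 13

8^1026 ≡ 13 (mod 17)


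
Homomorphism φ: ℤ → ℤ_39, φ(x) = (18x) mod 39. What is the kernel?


Kernel = preimage of identity
ker(φ) = {x ∈ ℤ : 18x ≡ 0 (mod 39)}. gcd(18,39) = 3, so 18x ≡ 0 (mod 39) ⟺ x ≡ 0 (mod 39/3 = 13). Hence ker(φ) = 13ℤ

ker(φ) = 13ℤ


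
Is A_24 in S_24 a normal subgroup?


H = A_24 in S_24
A_24 has index 2 in S_24, and every subgroup of index 2 is normal

Yes, normal subgroup


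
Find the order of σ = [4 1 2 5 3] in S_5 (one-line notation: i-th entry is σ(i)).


Cycle decomposition: (1 4 5 3 2)
Cycle lengths: 5
Order = lcm(5) = 5

ord(σ) = 5


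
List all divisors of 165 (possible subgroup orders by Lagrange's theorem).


Lagrange's theorem: |H| divides |G|
|G| = 165
Divisors of 165: 1, 3, 5, 11, 15, 33, 55, 165

Possible subgroup orders: {1, 3, 5, 11, 15, 33, 55, 165}


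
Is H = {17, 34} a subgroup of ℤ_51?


Subgroup test for H = {17, 34} in (ℤ_51, +):
(1) 0 ∈ H? No
(2) Closure: for all a,b ∈ H, (a+b) mod 51 ∈ H? No  [counterexample: 17 + 34 = 0 ∉ H]
(3) Inverses: for all a ∈ H, -a mod 51 ∈ H? Yes

No, H is not a subgroup of ℤ_51


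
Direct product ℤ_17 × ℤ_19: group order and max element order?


|ℤ_17 × ℤ_19| = 17 × 19 = 323
Max element order = lcm(17,19) = 323
Cyclic? Yes (gcd=1)

|ℤ_17×ℤ_19| = 323, max element order = 323


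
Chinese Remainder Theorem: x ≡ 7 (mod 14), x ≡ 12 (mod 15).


m₁ = 14, m₂ = 15, gcd = 1, so CRT applies. M = m₁·m₂ = 210
Let M₁ = M/m₁ = 15, M₂ = M/m₂ = 14
Find y₁ ≡ M₁⁻¹ (mod m₁): 15⁻¹ ≡ 1 (mod 14)
Find y₂ ≡ M₂⁻¹ (mod m₂): 14⁻¹ ≡ 14 (mod 15)
x = a₁·M₁·y₁ + a₂·M₂·y₂ = 7·15·1 + 12·14·14 = 2457
Reduce mod 210: x ≡ 147
Check: 147 mod 14 = 7 ✓, 147 mod 15 = 12 ✓

x ≡ 147 (mod 210)


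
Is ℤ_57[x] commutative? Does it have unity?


ℤ_57 has zero divisors (3·19 ≡ 0), and these lift to constant zero divisors in ℤ_57[x]; so not an integral domain
Commutative: Yes
Integral domain: No
Has unity: Yes

ℤ_57[x]: Commutative=Yes, Unity=Yes


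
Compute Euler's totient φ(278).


Factor n: 278 = 2 × 139
φ(n) = n · ∏(1 - 1/p) over distinct primes p | n
φ(278) = 278 · (1 - 1/2) · (1 - 1/139) = 138

φ(278) = 138


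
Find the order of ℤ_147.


ℤ_n has n elements.

|ℤ_147| = 147


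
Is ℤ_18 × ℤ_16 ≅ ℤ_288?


Comparing ℤ_18 × ℤ_16 and ℤ_288:
gcd(18,16) = 2 ≠ 1. Max element order in ℤ_18×ℤ_16 is lcm(18,16) = 144 < 288, so it has no element of order 288

No, ℤ_18 × ℤ_16 ≇ ℤ_288


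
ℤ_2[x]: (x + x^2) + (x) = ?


Add coefficients mod 2:
x^0: 0 + 0 = 0 (mod 2)
x^1: 1 + 1 = 0 (mod 2)
x^2: 1 + 0 = 1 (mod 2)
Result: x^2

f + g = x^2


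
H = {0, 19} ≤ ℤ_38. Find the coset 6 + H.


6 + H = {6 + h (mod 38) : h ∈ H}
6+0=6, 6+19=25

6 + H = {6, 25}


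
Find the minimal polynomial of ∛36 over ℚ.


∛36 satisfies x³ - 36 = 0, irreducible over ℚ (no rational root; 36 is not a perfect cube)

Minimal polynomial: x³ - 36


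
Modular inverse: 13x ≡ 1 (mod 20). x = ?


Use the extended Euclidean algorithm to write 1 = 13·s + 20·t; then s mod 20 is the inverse.
Euclidean algorithm:
  13 = 0·20 + 13
  20 = 1·13 + 7
  13 = 1·7 + 6
  7 = 1·6 + 1
  6 = 6·1 + 0
gcd(13,20) = 1
Back-substitution gives: 13·(-3) + 20·(2) = 1
So 13⁻¹ ≡ -3 ≡ 17 (mod 20)
Check: 13 × 17 = 221 ≡ 1 (mod 20) ✓

13⁻¹ ≡ 17 (mod 20)


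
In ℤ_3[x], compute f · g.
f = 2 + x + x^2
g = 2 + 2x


Expand and collect like terms; reduce coefficients mod 3:
x^0: 2·2 = 4 ≡ 1 (mod 3)
x^1: 2·2 + 1·2 = 6 ≡ 0 (mod 3)
x^2: 1·2 + 1·2 = 4 ≡ 1 (mod 3)
x^3: 1·2 = 2 ≡ 2 (mod 3)
Result: 1 + x^2 + 2x^3

f · g = 1 + x^2 + 2x^3


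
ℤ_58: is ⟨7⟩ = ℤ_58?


g generates ℤ_n iff gcd(g, n) = 1
gcd(7, 58) = 1
Since gcd = 1, 7 is a generator.

Yes, 7 generates ℤ_58


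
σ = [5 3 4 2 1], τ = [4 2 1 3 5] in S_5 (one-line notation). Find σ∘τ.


σ∘τ: apply τ first, then σ
1 →τ 4 →σ 2
2 →τ 2 →σ 3
3 →τ 1 →σ 5
4 →τ 3 →σ 4
5 →τ 5 →σ 1

σ∘τ = [2 3 5 4 1]


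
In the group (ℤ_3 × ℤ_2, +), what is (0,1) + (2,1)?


Operation: componentwise addition mod (3, 2)
(0,1) + (2,1) = ((a₁+b₁) mod 3, (a₂+b₂) mod 2) with a = (0,1), b = (2,1)

(0,1) + (2,1) = (2,0)


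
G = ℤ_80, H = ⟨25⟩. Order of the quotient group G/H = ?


|⟨25⟩| = n / gcd(25, 80) = 80 / 5 = 16
H is normal (ℤ_80 is abelian).
|G/H| = |G| / |H| = 80 / 16 = 5

|G/H| = 5


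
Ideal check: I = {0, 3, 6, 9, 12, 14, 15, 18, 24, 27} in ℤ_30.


Check ideal conditions for I = {0, 3, 6, 9, 12, 14, 15, 18, 24, 27} in ℤ_30:
(1) I is an additive subgroup? No
(2) For r ∈ ℤ_30 and a ∈ I: r·a ∈ I? No  [counterexample: r=2, a=14, r·a mod 30 = 28 ∉ I]

No, I is not an ideal of ℤ_30


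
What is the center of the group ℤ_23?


Z(G) = {g ∈ G | gx = xg for all x ∈ G}
ℤ_23 is abelian, so Z(G) = G

Z(ℤ_23) = ℤ_23


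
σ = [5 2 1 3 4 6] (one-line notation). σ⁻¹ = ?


To find σ⁻¹, swap domain and range:
σ(1) = 5 → σ⁻¹(5) = 1
σ(2) = 2 → σ⁻¹(2) = 2
σ(3) = 1 → σ⁻¹(1) = 3
σ(4) = 3 → σ⁻¹(3) = 4
σ(5) = 4 → σ⁻¹(4) = 5
σ(6) = 6 → σ⁻¹(6) = 6

σ⁻¹ = [3 2 4 5 1 6]


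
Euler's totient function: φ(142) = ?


Factor n: 142 = 2 × 71
φ(n) = n · ∏(1 - 1/p) over distinct primes p | n
φ(142) = 142 · (1 - 1/2) · (1 - 1/71) = 70

φ(142) = 70


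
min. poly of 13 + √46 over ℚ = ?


Let α = 13 + √46. Then α - 13 = √46, so (α - 13)² = 46, giving α² - 26α + 123 = 0. Degree 2 and α ∉ ℚ, so this is the minimal polynomial.

Minimal polynomial: x² - 26x + 123


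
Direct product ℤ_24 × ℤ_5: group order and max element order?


|ℤ_24 × ℤ_5| = 24 × 5 = 120
Max element order = lcm(24,5) = 120
Cyclic? Yes (gcd=1)

|ℤ_24×ℤ_5| = 120, max element order = 120
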